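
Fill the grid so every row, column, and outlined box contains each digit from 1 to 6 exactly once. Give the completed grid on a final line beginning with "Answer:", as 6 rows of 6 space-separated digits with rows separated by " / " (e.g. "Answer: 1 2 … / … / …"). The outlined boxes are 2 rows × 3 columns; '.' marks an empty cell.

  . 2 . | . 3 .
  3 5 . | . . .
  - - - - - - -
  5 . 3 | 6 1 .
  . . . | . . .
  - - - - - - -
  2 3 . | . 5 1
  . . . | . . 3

Step 1. [r5c3∈{4,6}] row 5 places 6 nowhere but r5c3. So r5c3=6.
Step 2. [r5c4∈{4}] only 4 remains possible at r5c4. So r5c4=4.
Step 3. [r4c3∈{1,2,4}] 2 has one home in col 3: r4c3 ⇒ r4c3=2.
Step 4. [r4c5∈{4}] r4c5's peers cover all but 4, so r4c5=4.
Step 5. [r1c1∈{1,4,6}] in box 1, 6 fits only at r1c1. So r1c1=6.
Step 6. [r2c6∈{2,4,6}] across col 6, 6 lands solely at r2c6, so r2c6=6.
Step 7. [r2c3∈{1,4}] 4 has one home in row 2: r2c3. So r2c3=4.
Step 8. [r2c4∈{1,2}] 1 has one home in row 2: r2c4. So r2c4=1.
Step 9. [r6c1∈{1,4}] 4 has one home in col 1: r6c1, so r6c1=4.
Step 10. [r4c6∈{5}] r4c6 has the single candidate 5, so r4c6=5.
Step 11. [r6c2∈{1}] r6c2's peers cover all but 1, so r6c2=1.
Step 12. [r2c5∈{2}] r2c5 has the single candidate 2, so r2c5=2.
Step 13. [r6c3∈{5}] r6c3's peers cover all but 5, so r6c3=5.
Step 14. [r6c5∈{6}] r6c5 is down to just 6 ⇒ r6c5=6.
Step 15. [r4c4∈{3}] r4c4's peers cover all but 3 ⇒ r4c4=3.
Step 16. [r3c2∈{4}] r3c2 has the single candidate 4, so r3c2=4.
Step 17. [r1c6∈{4}] r1c6 is down to just 4, so r1c6=4.
Step 18. [r3c6∈{2}] r3c6's peers cover all but 2 ⇒ r3c6=2.
Step 19. [r4c2∈{6}] r4c2 is down to just 6, so r4c2=6.
Step 20. [r6c4∈{2}] nothing but 2 survives at r6c4, so r6c4=2.
Step 21. [r4c1∈{1}] only 1 remains possible at r4c1 ⇒ r4c1=1.
Step 22. [r1c4∈{5}] r1c4 has the single candidate 5. So r1c4=5.
Step 23. [r1c3∈{1}] r1c3's peers cover all but 1. So r1c3=1.

Answer: 6 2 1 5 3 4 / 3 5 4 1 2 6 / 5 4 3 6 1 2 / 1 6 2 3 4 5 / 2 3 6 4 5 1 / 4 1 5 2 6 3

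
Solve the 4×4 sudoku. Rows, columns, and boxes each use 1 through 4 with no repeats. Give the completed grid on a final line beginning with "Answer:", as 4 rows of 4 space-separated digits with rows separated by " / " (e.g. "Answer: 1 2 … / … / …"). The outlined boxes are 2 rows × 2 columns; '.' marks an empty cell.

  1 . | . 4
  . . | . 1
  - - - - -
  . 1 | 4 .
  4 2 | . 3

Step 1. [r1c2∈{3}] only 3 remains possible at r1c2, so r1c2=3.
Step 2. [r1c3∈{2}] r1c3 has the single candidate 2, so r1c3=2.
Step 3. [r2c3∈{3}] r2c3's peers cover all but 3 ⇒ r2c3=3.
Step 4. [r4c3∈{1}] nothing but 1 survives at r4c3 ⇒ r4c3=1.
Step 5. [r2c1∈{2}] r2c1's peers cover all but 2 ⇒ r2c1=2.
Step 6. [r3c4∈{2}] nothing but 2 survives at r3c4. So r3c4=2.
Step 7. [r3c1∈{3}] r3c1 is down to just 3. So r3c1=3.
Step 8. [r2c2∈{4}] r2c2's peers cover all but 4, so r2c2=4.

Answer: 1 3 2 4 / 2 4 3 1 / 3 1 4 2 / 4 2 1 3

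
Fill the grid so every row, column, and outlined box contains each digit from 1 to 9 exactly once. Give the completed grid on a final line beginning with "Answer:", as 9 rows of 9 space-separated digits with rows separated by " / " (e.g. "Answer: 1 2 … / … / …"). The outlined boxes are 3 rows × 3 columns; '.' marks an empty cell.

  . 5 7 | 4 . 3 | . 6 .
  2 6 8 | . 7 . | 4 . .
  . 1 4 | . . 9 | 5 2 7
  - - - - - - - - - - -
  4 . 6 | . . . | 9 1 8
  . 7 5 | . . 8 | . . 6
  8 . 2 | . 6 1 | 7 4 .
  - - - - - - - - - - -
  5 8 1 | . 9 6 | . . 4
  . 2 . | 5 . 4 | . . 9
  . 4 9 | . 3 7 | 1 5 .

Step 1. [r5c8∈{3}] nothing but 3 survives at r5c8, so r5c8=3.
Step 2. [r4c6∈{2,5}] in col 6, 2 fits only at r4c6. So r4c6=2.
Step 3. [r8c1∈{3,6,7}] across col 1, 7 lands solely at r8c1, so r8c1=7.
Step 4. [r6c2∈{3,9}] 9 has one home in col 2: r6c2, so r6c2=9.
Step 5. [r3c5∈{8}] r3c5 has the single candidate 8 ⇒ r3c5=8.
Step 6. [r9c9∈{2}] nothing but 2 survives at r9c9, so r9c9=2.
Step 7. [r1c9∈{1}] r1c9 is down to just 1, so r1c9=1.
Step 8. [r8c7∈{3,6,8}] in row 8, 6 fits only at r8c7 ⇒ r8c7=6.
Step 9. [r6c4∈{3}] nothing but 3 survives at r6c4 ⇒ r6c4=3.
Step 10. [r1c7∈{8}] r1c7's peers cover all but 8. So r1c7=8.
Step 11. [r2c8∈{9}] r2c8's peers cover all but 9 ⇒ r2c8=9.
Step 12. [r8c3∈{3}] r8c3 is down to just 3 ⇒ r8c3=3.
Step 13. [r4c4∈{7}] only 7 remains possible at r4c4. So r4c4=7.
Step 14. [r1c1∈{9}] nothing but 9 survives at r1c1. So r1c1=9.
Step 15. [r8c8∈{8}] r8c8 has the single candidate 8, so r8c8=8.
Step 16. [r5c4∈{9}] only 9 remains possible at r5c4, so r5c4=9.
Step 17. [r9c4∈{8}] r9c4 is down to just 8 ⇒ r9c4=8.
Step 18. [r5c5∈{4}] r5c5's peers cover all but 4, so r5c5=4.
Step 19. [r4c5∈{5}] r4c5's peers cover all but 5. So r4c5=5.
Step 20. [r4c2∈{3}] nothing but 3 survives at r4c2 ⇒ r4c2=3.
Step 21. [r2c4∈{1}] only 1 remains possible at r2c4, so r2c4=1.
Step 22. [r8c5∈{1}] only 1 remains possible at r8c5 ⇒ r8c5=1.
Step 23. [r3c1∈{3}] only 3 remains possible at r3c1, so r3c1=3.
Step 24. [r5c1∈{1}] nothing but 1 survives at r5c1, so r5c1=1.
Step 25. [r7c4∈{2}] only 2 remains possible at r7c4. So r7c4=2.
Step 26. [r7c8∈{7}] r7c8 has the single candidate 7. So r7c8=7.
Step 27. [r9c1∈{6}] only 6 remains possible at r9c1, so r9c1=6.
Step 28. [r1c5∈{2}] r1c5's peers cover all but 2. So r1c5=2.
Step 29. [r7c7∈{3}] nothing but 3 survives at r7c7, so r7c7=3.
Step 30. [r2c6∈{5}] only 5 remains possible at r2c6 ⇒ r2c6=5.
Step 31. [r6c9∈{5}] only 5 remains possible at r6c9 ⇒ r6c9=5.
Step 32. [r5c7∈{2}] r5c7 has the single candidate 2. So r5c7=2.
Step 33. [r3c4∈{6}] only 6 remains possible at r3c4 ⇒ r3c4=6.
Step 34. [r2c9∈{3}] nothing but 3 survives at r2c9, so r2c9=3.

Answer: 9 5 7 4 2 3 8 6 1 / 2 6 8 1 7 5 4 9 3 / 3 1 4 6 8 9 5 2 7 / 4 3 6 7 5 2 9 1 8 / 1 7 5 9 4 8 2 3 6 / 8 9 2 3 6 1 7 4 5 / 5 8 1 2 9 6 3 7 4 / 7 2 3 5 1 4 6 8 9 / 6 4 9 8 3 7 1 5 2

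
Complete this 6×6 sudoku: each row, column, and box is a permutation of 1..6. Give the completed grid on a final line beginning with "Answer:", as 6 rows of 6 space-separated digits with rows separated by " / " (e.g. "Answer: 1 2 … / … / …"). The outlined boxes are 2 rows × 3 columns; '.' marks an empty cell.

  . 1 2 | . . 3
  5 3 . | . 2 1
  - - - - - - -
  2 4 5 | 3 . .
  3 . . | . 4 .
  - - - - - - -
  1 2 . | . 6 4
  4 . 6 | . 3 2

Step 1. [r4c4∈{1,2,5,6}] across row 4, 2 lands solely at r4c4, so r4c4=2.
Step 2. [r1c4∈{4,5,6}] in row 1, 4 fits only at r1c4. So r1c4=4.
Step 3. [r6c2∈{5}] r6c2's peers cover all but 5. So r6c2=5.
Step 4. [r4c6∈{5,6}] in row 4, 5 fits only at r4c6 ⇒ r4c6=5.
Step 5. [r1c5∈{5}] nothing but 5 survives at r1c5 ⇒ r1c5=5.
Step 6. [r1c1∈{6}] r1c1 is down to just 6. So r1c1=6.
Step 7. [r3c6∈{6}] r3c6 is down to just 6. So r3c6=6.
Step 8. [r5c4∈{5}] r5c4 is down to just 5 ⇒ r5c4=5.
Step 9. [r2c3∈{4}] only 4 remains possible at r2c3, so r2c3=4.
Step 10. [r6c4∈{1}] r6c4's peers cover all but 1, so r6c4=1.
Step 11. [r4c2∈{6}] r4c2 is down to just 6. So r4c2=6.
Step 12. [r3c5∈{1}] r3c5 is down to just 1 ⇒ r3c5=1.
Step 13. [r4c3∈{1}] r4c3 has the single candidate 1, so r4c3=1.
Step 14. [r2c4∈{6}] nothing but 6 survives at r2c4 ⇒ r2c4=6.
Step 15. [r5c3∈{3}] r5c3 has the single candidate 3 ⇒ r5c3=3.

Answer: 6 1 2 4 5 3 / 5 3 4 6 2 1 / 2 4 5 3 1 6 / 3 6 1 2 4 5 / 1 2 3 5 6 4 / 4 5 6 1 3 2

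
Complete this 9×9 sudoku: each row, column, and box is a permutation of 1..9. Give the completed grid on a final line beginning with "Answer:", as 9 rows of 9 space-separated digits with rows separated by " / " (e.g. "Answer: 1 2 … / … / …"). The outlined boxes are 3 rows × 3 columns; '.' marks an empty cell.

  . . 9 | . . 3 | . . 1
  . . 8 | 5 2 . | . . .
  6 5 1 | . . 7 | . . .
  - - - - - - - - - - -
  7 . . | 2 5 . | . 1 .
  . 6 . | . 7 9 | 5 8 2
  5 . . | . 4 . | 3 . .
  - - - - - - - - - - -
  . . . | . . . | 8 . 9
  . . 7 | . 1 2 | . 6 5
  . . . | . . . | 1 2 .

Step 1. [r8c7∈{4}] r8c7 has the single candidate 4 ⇒ r8c7=4.
Step 2. [r5c4∈{1,3}] r5c4 is the only open cell in box 5 admitting 3, so r5c4=3.
Step 3. [r4c9∈{4,6}] r4c9 is the only open cell in box 6 admitting 4 ⇒ r4c9=4.
Step 4. [r6c4∈{1,6,8}] col 4 places 1 nowhere but r6c4, so r6c4=1.
Step 5. [r7c2∈{1,2,3,4}] across col 2, 1 lands solely at r7c2. So r7c2=1.
Step 6. [r5c3∈{4}] nothing but 4 survives at r5c3. So r5c3=4.
Step 7. [r4c3∈{3}] r4c3's peers cover all but 3. So r4c3=3.
Step 8. [r3c9∈{3,8}] col 9 places 8 nowhere but r3c9, so r3c9=8.
Step 9. [r3c8∈{3,4,9}] 3 has one home in row 3: r3c8 ⇒ r3c8=3.
Step 10. [r7c8∈{7}] r7c8 is down to just 7, so r7c8=7.
Step 11. [r3c4∈{4,9}] row 3 places 4 nowhere but r3c4. So r3c4=4.
Step 12. [r7c4∈{6}] r7c4's peers cover all but 6 ⇒ r7c4=6.
Step 13. [r1c5∈{6,8}] col 5 places 6 nowhere but r1c5, so r1c5=6.
Step 14. [r9c5∈{3,8,9}] col 5 places 8 nowhere but r9c5, so r9c5=8.
Step 15. [r8c1∈{3,8,9}] 8 has one home in col 1: r8c1, so r8c1=8.
Step 16. [r9c1∈{3,4,9}] across col 1, 9 lands solely at r9c1 ⇒ r9c1=9.
Step 17. [r6c8∈{9}] nothing but 9 survives at r6c8 ⇒ r6c8=9.
Step 18. [r8c2∈{3}] r8c2 is down to just 3, so r8c2=3.
Step 19. [r9c2∈{4}] r9c2 has the single candidate 4. So r9c2=4.
Step 20. [r4c7∈{6}] r4c7's peers cover all but 6, so r4c7=6.
Step 21. [r2c2∈{7}] r2c2 has the single candidate 7 ⇒ r2c2=7.
Step 22. [r1c2∈{2}] r1c2's peers cover all but 2. So r1c2=2.
Step 23. [r2c8∈{4}] r2c8 is down to just 4, so r2c8=4.
Step 24. [r4c6∈{8}] only 8 remains possible at r4c6 ⇒ r4c6=8.
Step 25. [r9c6∈{5}] r9c6 is down to just 5. So r9c6=5.
Step 26. [r7c1∈{2}] r7c1's peers cover all but 2. So r7c1=2.
Step 27. [r2c7∈{9}] r2c7's peers cover all but 9. So r2c7=9.
Step 28. [r3c5∈{9}] nothing but 9 survives at r3c5 ⇒ r3c5=9.
Step 29. [r2c6∈{1}] r2c6 is down to just 1. So r2c6=1.
Step 30. [r7c3∈{5}] nothing but 5 survives at r7c3 ⇒ r7c3=5.
Step 31. [r7c6∈{4}] nothing but 4 survives at r7c6, so r7c6=4.
Step 32. [r6c3∈{2}] only 2 remains possible at r6c3. So r6c3=2.
Step 33. [r1c4∈{8}] r1c4's peers cover all but 8. So r1c4=8.
Step 34. [r6c9∈{7}] nothing but 7 survives at r6c9, so r6c9=7.
Step 35. [r5c1∈{1}] nothing but 1 survives at r5c1. So r5c1=1.
Step 36. [r6c2∈{8}] only 8 remains possible at r6c2. So r6c2=8.
Step 37. [r9c4∈{7}] only 7 remains possible at r9c4 ⇒ r9c4=7.
Step 38. [r1c8∈{5}] nothing but 5 survives at r1c8 ⇒ r1c8=5.
Step 39. [r6c6∈{6}] only 6 remains possible at r6c6 ⇒ r6c6=6.
Step 40. [r9c3∈{6}] r9c3's peers cover all but 6 ⇒ r9c3=6.
Step 41. [r2c9∈{6}] nothing but 6 survives at r2c9, so r2c9=6.
Step 42. [r4c2∈{9}] r4c2's peers cover all but 9. So r4c2=9.
Step 43. [r3c7∈{2}] r3c7 has the single candidate 2, so r3c7=2.
Step 44. [r8c4∈{9}] only 9 remains possible at r8c4, so r8c4=9.
Step 45. [r1c7∈{7}] r1c7's peers cover all but 7. So r1c7=7.
Step 46. [r1c1∈{4}] r1c1's peers cover all but 4. So r1c1=4.
Step 47. [r2c1∈{3}] r2c1 is down to just 3. So r2c1=3.
Step 48. [r9c9∈{3}] nothing but 3 survives at r9c9. So r9c9=3.
Step 49. [r7c5∈{3}] only 3 remains possible at r7c5 ⇒ r7c5=3.

Answer: 4 2 9 8 6 3 7 5 1 / 3 7 8 5 2 1 9 4 6 / 6 5 1 4 9 7 2 3 8 / 7 9 3 2 5 8 6 1 4 / 1 6 4 3 7 9 5 8 2 / 5 8 2 1 4 6 3 9 7 / 2 1 5 6 3 4 8 7 9 / 8 3 7 9 1 2 4 6 5 / 9 4 6 7 8 5 1 2 3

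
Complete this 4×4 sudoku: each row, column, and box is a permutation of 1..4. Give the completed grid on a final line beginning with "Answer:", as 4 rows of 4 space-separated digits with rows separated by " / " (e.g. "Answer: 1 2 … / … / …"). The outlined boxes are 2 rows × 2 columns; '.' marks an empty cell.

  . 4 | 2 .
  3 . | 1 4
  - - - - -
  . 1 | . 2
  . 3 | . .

Step 1. [r3c1∈{4}] nothing but 4 survives at r3c1 ⇒ r3c1=4.
Step 2. [r4c3∈{4}] nothing but 4 survives at r4c3. So r4c3=4.
Step 3. [r2c2∈{2}] r2c2 is down to just 2, so r2c2=2.
Step 4. [r4c4∈{1}] r4c4's peers cover all but 1 ⇒ r4c4=1.
Step 5. [r1c1∈{1}] only 1 remains possible at r1c1. So r1c1=1.
Step 6. [r3c3∈{3}] r3c3 is down to just 3, so r3c3=3.
Step 7. [r1c4∈{3}] r1c4 is down to just 3, so r1c4=3.
Step 8. [r4c1∈{2}] r4c1's peers cover all but 2 ⇒ r4c1=2.

Answer: 1 4 2 3 / 3 2 1 4 / 4 1 3 2 / 2 3 4 1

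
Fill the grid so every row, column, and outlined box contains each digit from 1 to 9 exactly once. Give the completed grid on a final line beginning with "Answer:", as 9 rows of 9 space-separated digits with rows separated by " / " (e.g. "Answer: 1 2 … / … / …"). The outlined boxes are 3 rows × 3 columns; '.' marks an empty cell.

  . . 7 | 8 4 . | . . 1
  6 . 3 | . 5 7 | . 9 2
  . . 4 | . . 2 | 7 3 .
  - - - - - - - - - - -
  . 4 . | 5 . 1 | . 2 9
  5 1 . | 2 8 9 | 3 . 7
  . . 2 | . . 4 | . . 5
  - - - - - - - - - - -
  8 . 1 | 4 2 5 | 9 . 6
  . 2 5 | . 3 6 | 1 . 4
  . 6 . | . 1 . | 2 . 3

Step 1. [r3c5∈{6,9}] in col 5, 9 fits only at r3c5, so r3c5=9.
Step 2. [r6c4∈{3,6,7}] 3 has one home in col 4: r6c4 ⇒ r6c4=3.
Step 3. [r9c8∈{5,7,8}] 5 has one home in row 9: r9c8, so r9c8=5.
Step 4. [r2c2∈{8}] only 8 remains possible at r2c2, so r2c2=8.
Step 5. [r9c3∈{9}] r9c3 is down to just 9 ⇒ r9c3=9.
Step 6. [r8c1∈{7}] r8c1 is down to just 7. So r8c1=7.
Step 7. [r1c8∈{6}] only 6 remains possible at r1c8, so r1c8=6.
Step 8. [r6c1∈{9}] nothing but 9 survives at r6c1, so r6c1=9.
Step 9. [r4c5∈{6,7}] 7 has one home in row 4: r4c5, so r4c5=7.
Step 10. [r4c3∈{6,8}] 8 has one home in col 3: r4c3, so r4c3=8.
Step 11. [r6c7∈{6,8}] across col 7, 8 lands solely at r6c7. So r6c7=8.
Step 12. [r3c1∈{1}] r3c1 is down to just 1. So r3c1=1.
Step 13. [r1c7∈{5}] r1c7 is down to just 5. So r1c7=5.
Step 14. [r5c8∈{4}] r5c8 is down to just 4 ⇒ r5c8=4.
Step 15. [r6c8∈{1}] r6c8's peers cover all but 1. So r6c8=1.
Step 16. [r2c7∈{4}] r2c7's peers cover all but 4, so r2c7=4.
Step 17. [r6c5∈{6}] r6c5's peers cover all but 6, so r6c5=6.
Step 18. [r4c1∈{3}] r4c1's peers cover all but 3. So r4c1=3.
Step 19. [r9c1∈{4}] r9c1's peers cover all but 4 ⇒ r9c1=4.
Step 20. [r3c9∈{8}] only 8 remains possible at r3c9 ⇒ r3c9=8.
Step 21. [r5c3∈{6}] r5c3's peers cover all but 6 ⇒ r5c3=6.
Step 22. [r8c8∈{8}] r8c8's peers cover all but 8, so r8c8=8.
Step 23. [r1c2∈{9}] r1c2 is down to just 9, so r1c2=9.
Step 24. [r1c1∈{2}] nothing but 2 survives at r1c1, so r1c1=2.
Step 25. [r3c2∈{5}] r3c2's peers cover all but 5, so r3c2=5.
Step 26. [r3c4∈{6}] nothing but 6 survives at r3c4. So r3c4=6.
Step 27. [r6c2∈{7}] nothing but 7 survives at r6c2, so r6c2=7.
Step 28. [r1c6∈{3}] only 3 remains possible at r1c6 ⇒ r1c6=3.
Step 29. [r7c2∈{3}] r7c2's peers cover all but 3, so r7c2=3.
Step 30. [r7c8∈{7}] r7c8 has the single candidate 7 ⇒ r7c8=7.
Step 31. [r9c6∈{8}] r9c6 is down to just 8, so r9c6=8.
Step 32. [r4c7∈{6}] r4c7's peers cover all but 6, so r4c7=6.
Step 33. [r9c4∈{7}] nothing but 7 survives at r9c4. So r9c4=7.
Step 34. [r2c4∈{1}] r2c4 is down to just 1. So r2c4=1.
Step 35. [r8c4∈{9}] nothing but 9 survives at r8c4. So r8c4=9.

Answer: 2 9 7 8 4 3 5 6 1 / 6 8 3 1 5 7 4 9 2 / 1 5 4 6 9 2 7 3 8 / 3 4 8 5 7 1 6 2 9 / 5 1 6 2 8 9 3 4 7 / 9 7 2 3 6 4 8 1 5 / 8 3 1 4 2 5 9 7 6 / 7 2 5 9 3 6 1 8 4 / 4 6 9 7 1 8 2 5 3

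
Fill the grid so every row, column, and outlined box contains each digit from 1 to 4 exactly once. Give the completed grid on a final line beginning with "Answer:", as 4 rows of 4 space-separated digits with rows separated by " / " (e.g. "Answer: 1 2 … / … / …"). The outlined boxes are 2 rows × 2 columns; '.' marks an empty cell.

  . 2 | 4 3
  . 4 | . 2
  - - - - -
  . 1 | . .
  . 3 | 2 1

Step 1. [r1c1∈{1}] r1c1's peers cover all but 1. So r1c1=1.
Step 2. [r4c1∈{4}] nothing but 4 survives at r4c1 ⇒ r4c1=4.
Step 3. [r3c1∈{2}] r3c1 is down to just 2. So r3c1=2.
Step 4. [r3c3∈{3}] r3c3 is down to just 3. So r3c3=3.
Step 5. [r2c3∈{1}] r2c3 is down to just 1. So r2c3=1.
Step 6. [r3c4∈{4}] only 4 remains possible at r3c4, so r3c4=4.
Step 7. [r2c1∈{3}] r2c1 is down to just 3. So r2c1=3.

Answer: 1 2 4 3 / 3 4 1 2 / 2 1 3 4 / 4 3 2 1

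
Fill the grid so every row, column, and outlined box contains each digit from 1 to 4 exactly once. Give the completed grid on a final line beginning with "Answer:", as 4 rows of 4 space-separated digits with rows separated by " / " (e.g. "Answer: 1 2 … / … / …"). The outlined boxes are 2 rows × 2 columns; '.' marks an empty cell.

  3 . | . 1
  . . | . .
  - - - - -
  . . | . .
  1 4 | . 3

Step 1. [r1c2∈{2}] r1c2 is down to just 2, so r1c2=2.
Step 2. [r1c3∈{4}] only 4 remains possible at r1c3 ⇒ r1c3=4.
Step 3. [r4c3∈{2}] nothing but 2 survives at r4c3, so r4c3=2.
Step 4. [r2c2∈{1}] r2c2 is down to just 1, so r2c2=1.
Step 5. [r3c2∈{3}] nothing but 3 survives at r3c2 ⇒ r3c2=3.
Step 6. [r2c3∈{3}] r2c3 has the single candidate 3, so r2c3=3.
Step 7. [r2c4∈{2}] r2c4 is down to just 2. So r2c4=2.
Step 8. [r2c1∈{4}] r2c1's peers cover all but 4. So r2c1=4.
Step 9. [r3c1∈{2}] r3c1 is down to just 2 ⇒ r3c1=2.
Step 10. [r3c3∈{1}] r3c3 is down to just 1, so r3c3=1.
Step 11. [r3c4∈{4}] only 4 remains possible at r3c4. So r3c4=4.

Answer: 3 2 4 1 / 4 1 3 2 / 2 3 1 4 / 1 4 2 3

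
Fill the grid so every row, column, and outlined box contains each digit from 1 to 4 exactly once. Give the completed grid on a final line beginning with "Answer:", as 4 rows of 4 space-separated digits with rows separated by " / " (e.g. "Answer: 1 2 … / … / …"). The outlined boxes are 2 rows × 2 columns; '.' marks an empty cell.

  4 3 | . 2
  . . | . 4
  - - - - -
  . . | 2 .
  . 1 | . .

Step 1. [r4c4∈{3}] r4c4 has the single candidate 3. So r4c4=3.
Step 2. [r2c1∈{1,2}] across col 1, 1 lands solely at r2c1, so r2c1=1.
Step 3. [r4c3∈{4}] nothing but 4 survives at r4c3, so r4c3=4.
Step 4. [r3c2∈{4}] only 4 remains possible at r3c2 ⇒ r3c2=4.
Step 5. [r4c1∈{2}] r4c1's peers cover all but 2. So r4c1=2.
Step 6. [r3c1∈{3}] r3c1 has the single candidate 3, so r3c1=3.
Step 7. [r2c3∈{3}] r2c3's peers cover all but 3, so r2c3=3.
Step 8. [r2c2∈{2}] nothing but 2 survives at r2c2 ⇒ r2c2=2.
Step 9. [r1c3∈{1}] r1c3 has the single candidate 1 ⇒ r1c3=1.
Step 10. [r3c4∈{1}] r3c4 has the single candidate 1. So r3c4=1.

Answer: 4 3 1 2 / 1 2 3 4 / 3 4 2 1 / 2 1 4 3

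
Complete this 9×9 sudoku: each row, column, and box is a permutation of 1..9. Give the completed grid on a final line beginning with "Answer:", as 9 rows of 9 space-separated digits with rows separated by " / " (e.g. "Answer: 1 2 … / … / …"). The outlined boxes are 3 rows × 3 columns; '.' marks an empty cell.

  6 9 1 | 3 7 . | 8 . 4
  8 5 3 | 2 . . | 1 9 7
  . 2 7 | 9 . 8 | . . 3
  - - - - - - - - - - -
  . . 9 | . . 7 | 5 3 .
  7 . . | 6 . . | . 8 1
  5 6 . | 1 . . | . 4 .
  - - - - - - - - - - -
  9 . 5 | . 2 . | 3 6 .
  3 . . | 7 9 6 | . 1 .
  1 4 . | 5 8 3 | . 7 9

Step 1. [r6c9∈{2}] nothing but 2 survives at r6c9 ⇒ r6c9=2.
Step 2. [r4c5∈{4}] only 4 remains possible at r4c5 ⇒ r4c5=4.
Step 3. [r8c2∈{8}] r8c2 is down to just 8 ⇒ r8c2=8.
Step 4. [r8c3∈{2}] r8c3 is down to just 2. So r8c3=2.
Step 5. [r1c6∈{5}] only 5 remains possible at r1c6 ⇒ r1c6=5.
Step 6. [r6c6∈{9}] r6c6 is down to just 9, so r6c6=9.
Step 7. [r7c4∈{4}] r7c4 is down to just 4, so r7c4=4.
Step 8. [r3c7∈{6}] nothing but 6 survives at r3c7. So r3c7=6.
Step 9. [r5c5∈{3,5}] 5 has one home in row 5: r5c5. So r5c5=5.
Step 10. [r4c4∈{8}] r4c4 is down to just 8, so r4c4=8.
Step 11. [r3c1∈{4}] r3c1 is down to just 4, so r3c1=4.
Step 12. [r5c7∈{9}] r5c7's peers cover all but 9. So r5c7=9.
Step 13. [r8c9∈{5}] r8c9 has the single candidate 5 ⇒ r8c9=5.
Step 14. [r9c3∈{6}] only 6 remains possible at r9c3 ⇒ r9c3=6.
Step 15. [r5c3∈{4}] r5c3's peers cover all but 4. So r5c3=4.
Step 16. [r2c6∈{4}] r2c6's peers cover all but 4 ⇒ r2c6=4.
Step 17. [r6c7∈{7}] only 7 remains possible at r6c7. So r6c7=7.
Step 18. [r7c6∈{1}] nothing but 1 survives at r7c6 ⇒ r7c6=1.
Step 19. [r1c8∈{2}] nothing but 2 survives at r1c8. So r1c8=2.
Step 20. [r4c2∈{1}] r4c2's peers cover all but 1 ⇒ r4c2=1.
Step 21. [r7c2∈{7}] nothing but 7 survives at r7c2, so r7c2=7.
Step 22. [r2c5∈{6}] nothing but 6 survives at r2c5, so r2c5=6.
Step 23. [r5c2∈{3}] r5c2's peers cover all but 3, so r5c2=3.
Step 24. [r3c5∈{1}] nothing but 1 survives at r3c5. So r3c5=1.
Step 25. [r5c6∈{2}] r5c6's peers cover all but 2. So r5c6=2.
Step 26. [r3c8∈{5}] nothing but 5 survives at r3c8 ⇒ r3c8=5.
Step 27. [r4c1∈{2}] only 2 remains possible at r4c1. So r4c1=2.
Step 28. [r4c9∈{6}] only 6 remains possible at r4c9. So r4c9=6.
Step 29. [r7c9∈{8}] nothing but 8 survives at r7c9, so r7c9=8.
Step 30. [r9c7∈{2}] r9c7 has the single candidate 2, so r9c7=2.
Step 31. [r8c7∈{4}] r8c7's peers cover all but 4 ⇒ r8c7=4.
Step 32. [r6c5∈{3}] r6c5's peers cover all but 3, so r6c5=3.
Step 33. [r6c3∈{8}] r6c3 is down to just 8 ⇒ r6c3=8.

Answer: 6 9 1 3 7 5 8 2 4 / 8 5 3 2 6 4 1 9 7 / 4 2 7 9 1 8 6 5 3 / 2 1 9 8 4 7 5 3 6 / 7 3 4 6 5 2 9 8 1 / 5 6 8 1 3 9 7 4 2 / 9 7 5 4 2 1 3 6 8 / 3 8 2 7 9 6 4 1 5 / 1 4 6 5 8 3 2 7 9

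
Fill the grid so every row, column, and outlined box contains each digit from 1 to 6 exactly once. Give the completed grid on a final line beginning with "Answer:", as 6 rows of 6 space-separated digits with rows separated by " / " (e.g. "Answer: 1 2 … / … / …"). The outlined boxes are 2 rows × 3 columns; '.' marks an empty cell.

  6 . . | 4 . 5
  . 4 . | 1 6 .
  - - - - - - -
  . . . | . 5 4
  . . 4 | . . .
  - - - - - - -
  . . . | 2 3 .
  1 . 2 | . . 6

Step 1. [r2c6∈{2,3}] in box 2, 3 fits only at r2c6, so r2c6=3.
Step 2. [r4c6∈{1,2}] across col 6, 2 lands solely at r4c6 ⇒ r4c6=2.
Step 3. [r6c2∈{3,5}] across row 6, 3 lands solely at r6c2, so r6c2=3.
Step 4. [r2c1∈{2,5}] in row 2, 2 fits only at r2c1 ⇒ r2c1=2.
Step 5. [r3c1∈{3}] r3c1 has the single candidate 3 ⇒ r3c1=3.
Step 6. [r1c2∈{1}] r1c2 has the single candidate 1, so r1c2=1.
Step 7. [r3c4∈{6}] nothing but 6 survives at r3c4, so r3c4=6.
Step 8. [r4c2∈{5,6}] 6 has one home in row 4: r4c2, so r4c2=6.
Step 9. [r5c2∈{5}] r5c2 has the single candidate 5, so r5c2=5.
Step 10. [r5c6∈{1}] r5c6's peers cover all but 1 ⇒ r5c6=1.
Step 11. [r1c5∈{2}] only 2 remains possible at r1c5, so r1c5=2.
Step 12. [r3c2∈{2}] r3c2 is down to just 2 ⇒ r3c2=2.
Step 13. [r4c5∈{1}] r4c5 is down to just 1. So r4c5=1.
Step 14. [r1c3∈{3}] r1c3's peers cover all but 3 ⇒ r1c3=3.
Step 15. [r5c1∈{4}] r5c1's peers cover all but 4, so r5c1=4.
Step 16. [r5c3∈{6}] r5c3's peers cover all but 6, so r5c3=6.
Step 17. [r6c4∈{5}] r6c4 is down to just 5, so r6c4=5.
Step 18. [r3c3∈{1}] r3c3 has the single candidate 1, so r3c3=1.
Step 19. [r6c5∈{4}] r6c5 is down to just 4. So r6c5=4.
Step 20. [r4c1∈{5}] r4c1's peers cover all but 5, so r4c1=5.
Step 21. [r4c4∈{3}] r4c4 is down to just 3, so r4c4=3.
Step 22. [r2c3∈{5}] r2c3 has the single candidate 5. So r2c3=5.

Answer: 6 1 3 4 2 5 / 2 4 5 1 6 3 / 3 2 1 6 5 4 / 5 6 4 3 1 2 / 4 5 6 2 3 1 / 1 3 2 5 4 6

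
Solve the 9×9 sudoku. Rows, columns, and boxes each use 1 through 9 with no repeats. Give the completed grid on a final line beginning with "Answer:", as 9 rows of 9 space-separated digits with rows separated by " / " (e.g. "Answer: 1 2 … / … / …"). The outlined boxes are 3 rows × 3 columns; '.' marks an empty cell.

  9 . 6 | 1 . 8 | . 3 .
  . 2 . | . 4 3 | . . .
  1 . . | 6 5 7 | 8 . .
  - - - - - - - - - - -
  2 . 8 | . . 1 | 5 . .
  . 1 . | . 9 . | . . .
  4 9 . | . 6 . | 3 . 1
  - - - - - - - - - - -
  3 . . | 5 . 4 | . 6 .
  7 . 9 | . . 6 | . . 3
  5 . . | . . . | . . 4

Step 1. [r1c5∈{2}] nothing but 2 survives at r1c5 ⇒ r1c5=2.
Step 2. [r3c3∈{3,4}] across col 3, 4 lands solely at r3c3 ⇒ r3c3=4.
Step 3. [r2c4∈{9}] nothing but 9 survives at r2c4 ⇒ r2c4=9.
Step 4. [r5c3∈{3,5,7}] col 3 places 3 nowhere but r5c3 ⇒ r5c3=3.
Step 5. [r7c2∈{8}] r7c2 has the single candidate 8 ⇒ r7c2=8.
Step 6. [r5c9∈{2,6,7,8}] col 9 places 8 nowhere but r5c9, so r5c9=8.
Step 7. [r8c8∈{1,2,5,8}] across row 8, 5 lands solely at r8c8 ⇒ r8c8=5.
Step 8. [r9c8∈{1,2,7,8,9}] in col 8, 8 fits only at r9c8. So r9c8=8.
Step 9. [r1c2∈{5,7}] in col 2, 5 fits only at r1c2 ⇒ r1c2=5.
Step 10. [r1c9∈{7}] r1c9 is down to just 7. So r1c9=7.
Step 11. [r4c2∈{6,7}] col 2 places 7 nowhere but r4c2. So r4c2=7.
Step 12. [r4c9∈{6,9}] r4c9 is the only open cell in row 4 admitting 6. So r4c9=6.
Step 13. [r6c4∈{2,7,8}] row 6 places 8 nowhere but r6c4 ⇒ r6c4=8.
Step 14. [r5c4∈{2,4,7}] in box 5, 7 fits only at r5c4. So r5c4=7.
Step 15. [r8c4∈{2}] only 2 remains possible at r8c4 ⇒ r8c4=2.
Step 16. [r8c7∈{1}] r8c7 is down to just 1, so r8c7=1.
Step 17. [r5c6∈{2,5}] row 5 places 5 nowhere but r5c6, so r5c6=5.
Step 18. [r4c8∈{4,9}] in row 4, 9 fits only at r4c8. So r4c8=9.
Step 19. [r3c8∈{2}] r3c8 has the single candidate 2, so r3c8=2.
Step 20. [r7c9∈{2,9}] col 9 places 2 nowhere but r7c9 ⇒ r7c9=2.
Step 21. [r9c4∈{3}] r9c4's peers cover all but 3 ⇒ r9c4=3.
Step 22. [r7c7∈{7,9}] 9 has one home in row 7: r7c7. So r7c7=9.
Step 23. [r7c3∈{1}] r7c3's peers cover all but 1, so r7c3=1.
Step 24. [r1c7∈{4}] only 4 remains possible at r1c7, so r1c7=4.
Step 25. [r9c5∈{1,7}] row 9 places 1 nowhere but r9c5 ⇒ r9c5=1.
Step 26. [r4c4∈{4}] r4c4 has the single candidate 4. So r4c4=4.
Step 27. [r6c6∈{2}] r6c6 has the single candidate 2, so r6c6=2.
Step 28. [r2c7∈{6}] r2c7 has the single candidate 6, so r2c7=6.
Step 29. [r6c3∈{5}] r6c3's peers cover all but 5. So r6c3=5.
Step 30. [r2c1∈{8}] r2c1's peers cover all but 8. So r2c1=8.
Step 31. [r3c2∈{3}] r3c2 has the single candidate 3. So r3c2=3.
Step 32. [r7c5∈{7}] nothing but 7 survives at r7c5. So r7c5=7.
Step 33. [r9c7∈{7}] nothing but 7 survives at r9c7. So r9c7=7.
Step 34. [r9c6∈{9}] r9c6 has the single candidate 9, so r9c6=9.
Step 35. [r5c1∈{6}] r5c1 is down to just 6, so r5c1=6.
Step 36. [r2c9∈{5}] r2c9 is down to just 5, so r2c9=5.
Step 37. [r5c8∈{4}] only 4 remains possible at r5c8, so r5c8=4.
Step 38. [r2c3∈{7}] nothing but 7 survives at r2c3 ⇒ r2c3=7.
Step 39. [r5c7∈{2}] r5c7 is down to just 2 ⇒ r5c7=2.
Step 40. [r3c9∈{9}] nothing but 9 survives at r3c9, so r3c9=9.
Step 41. [r4c5∈{3}] r4c5's peers cover all but 3, so r4c5=3.
Step 42. [r6c8∈{7}] r6c8's peers cover all but 7 ⇒ r6c8=7.
Step 43. [r9c3∈{2}] r9c3 has the single candidate 2. So r9c3=2.
Step 44. [r8c5∈{8}] r8c5's peers cover all but 8. So r8c5=8.
Step 45. [r8c2∈{4}] r8c2's peers cover all but 4, so r8c2=4.
Step 46. [r9c2∈{6}] r9c2 has the single candidate 6 ⇒ r9c2=6.
Step 47. [r2c8∈{1}] r2c8's peers cover all but 1, so r2c8=1.

Answer: 9 5 6 1 2 8 4 3 7 / 8 2 7 9 4 3 6 1 5 / 1 3 4 6 5 7 8 2 9 / 2 7 8 4 3 1 5 9 6 / 6 1 3 7 9 5 2 4 8 / 4 9 5 8 6 2 3 7 1 / 3 8 1 5 7 4 9 6 2 / 7 4 9 2 8 6 1 5 3 / 5 6 2 3 1 9 7 8 4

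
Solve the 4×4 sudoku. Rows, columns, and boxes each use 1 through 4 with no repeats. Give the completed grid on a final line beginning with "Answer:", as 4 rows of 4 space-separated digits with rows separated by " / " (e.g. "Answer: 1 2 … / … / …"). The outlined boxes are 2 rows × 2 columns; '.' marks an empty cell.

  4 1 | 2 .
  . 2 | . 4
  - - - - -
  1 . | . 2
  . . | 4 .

Step 1. [r4c2∈{3}] nothing but 3 survives at r4c2, so r4c2=3.
Step 2. [r3c3∈{3}] only 3 remains possible at r3c3, so r3c3=3.
Step 3. [r4c1∈{2}] only 2 remains possible at r4c1. So r4c1=2.
Step 4. [r3c2∈{4}] r3c2 is down to just 4. So r3c2=4.
Step 5. [r4c4∈{1}] nothing but 1 survives at r4c4 ⇒ r4c4=1.
Step 6. [r2c1∈{3}] only 3 remains possible at r2c1 ⇒ r2c1=3.
Step 7. [r1c4∈{3}] r1c4's peers cover all but 3 ⇒ r1c4=3.
Step 8. [r2c3∈{1}] r2c3 has the single candidate 1. So r2c3=1.

Answer: 4 1 2 3 / 3 2 1 4 / 1 4 3 2 / 2 3 4 1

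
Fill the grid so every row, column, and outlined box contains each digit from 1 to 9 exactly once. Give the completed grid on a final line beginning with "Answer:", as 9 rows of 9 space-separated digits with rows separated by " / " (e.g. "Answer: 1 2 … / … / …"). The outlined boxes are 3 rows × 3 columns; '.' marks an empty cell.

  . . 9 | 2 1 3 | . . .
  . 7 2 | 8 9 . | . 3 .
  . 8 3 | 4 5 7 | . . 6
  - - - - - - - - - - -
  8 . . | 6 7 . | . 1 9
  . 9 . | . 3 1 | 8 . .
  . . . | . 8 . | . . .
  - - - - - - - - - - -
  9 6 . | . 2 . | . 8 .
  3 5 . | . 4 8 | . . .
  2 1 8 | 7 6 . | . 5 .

Step 1. [r1c2∈{4}] r1c2 has the single candidate 4 ⇒ r1c2=4.
Step 2. [r5c4∈{5}] nothing but 5 survives at r5c4 ⇒ r5c4=5.
Step 3. [r8c3∈{7}] only 7 remains possible at r8c3 ⇒ r8c3=7.
Step 4. [r7c3∈{4}] r7c3's peers cover all but 4, so r7c3=4.
Step 5. [r1c1∈{5,6}] 6 has one home in row 1: r1c1 ⇒ r1c1=6.
Step 6. [r2c1∈{1,5}] box 1 places 5 nowhere but r2c1, so r2c1=5.
Step 7. [r1c8∈{7}] nothing but 7 survives at r1c8 ⇒ r1c8=7.
Step 8. [r6c3∈{1,5,6}] 1 has one home in col 3: r6c3, so r6c3=1.
Step 9. [r1c7∈{5}] r1c7 is down to just 5 ⇒ r1c7=5.
Step 10. [r6c9∈{2,3,4,5,7}] r6c9 is the only open cell in row 6 admitting 5, so r6c9=5.
Step 11. [r7c4∈{1,3}] in col 4, 3 fits only at r7c4. So r7c4=3.
Step 12. [r8c4∈{1,9}] in col 4, 1 fits only at r8c4 ⇒ r8c4=1.
Step 13. [r8c9∈{2}] r8c9 is down to just 2 ⇒ r8c9=2.
Step 14. [r5c8∈{2,4,6}] r5c8 is the only open cell in row 5 admitting 2, so r5c8=2.
Step 15. [r6c8∈{4,6}] r6c8 is the only open cell in col 8 admitting 4 ⇒ r6c8=4.
Step 16. [r5c9∈{7}] nothing but 7 survives at r5c9, so r5c9=7.
Step 17. [r4c7∈{3}] nothing but 3 survives at r4c7. So r4c7=3.
Step 18. [r3c7∈{1,2,9}] in row 3, 2 fits only at r3c7, so r3c7=2.
Step 19. [r9c6∈{9}] only 9 remains possible at r9c6, so r9c6=9.
Step 20. [r4c2∈{2}] r4c2 is down to just 2. So r4c2=2.
Step 21. [r7c9∈{1}] r7c9 has the single candidate 1, so r7c9=1.
Step 22. [r2c9∈{4}] r2c9's peers cover all but 4, so r2c9=4.
Step 23. [r8c8∈{6,9}] r8c8 is the only open cell in col 8 admitting 6 ⇒ r8c8=6.
Step 24. [r6c6∈{2}] only 2 remains possible at r6c6 ⇒ r6c6=2.
Step 25. [r2c7∈{1}] r2c7 is down to just 1, so r2c7=1.
Step 26. [r7c6∈{5}] r7c6's peers cover all but 5. So r7c6=5.
Step 27. [r9c9∈{3}] nothing but 3 survives at r9c9 ⇒ r9c9=3.
Step 28. [r5c1∈{4}] nothing but 4 survives at r5c1 ⇒ r5c1=4.
Step 29. [r4c6∈{4}] r4c6 is down to just 4 ⇒ r4c6=4.
Step 30. [r6c2∈{3}] r6c2's peers cover all but 3 ⇒ r6c2=3.
Step 31. [r2c6∈{6}] r2c6 has the single candidate 6 ⇒ r2c6=6.
Step 32. [r6c7∈{6}] r6c7 is down to just 6 ⇒ r6c7=6.
Step 33. [r7c7∈{7}] only 7 remains possible at r7c7. So r7c7=7.
Step 34. [r1c9∈{8}] r1c9 has the single candidate 8. So r1c9=8.
Step 35. [r6c1∈{7}] r6c1 is down to just 7 ⇒ r6c1=7.
Step 36. [r9c7∈{4}] r9c7 has the single candidate 4, so r9c7=4.
Step 37. [r6c4∈{9}] r6c4 is down to just 9 ⇒ r6c4=9.
Step 38. [r3c1∈{1}] r3c1's peers cover all but 1 ⇒ r3c1=1.
Step 39. [r8c7∈{9}] r8c7 is down to just 9. So r8c7=9.
Step 40. [r3c8∈{9}] r3c8's peers cover all but 9, so r3c8=9.
Step 41. [r4c3∈{5}] r4c3 has the single candidate 5. So r4c3=5.
Step 42. [r5c3∈{6}] only 6 remains possible at r5c3, so r5c3=6.

Answer: 6 4 9 2 1 3 5 7 8 / 5 7 2 8 9 6 1 3 4 / 1 8 3 4 5 7 2 9 6 / 8 2 5 6 7 4 3 1 9 / 4 9 6 5 3 1 8 2 7 / 7 3 1 9 8 2 6 4 5 / 9 6 4 3 2 5 7 8 1 / 3 5 7 1 4 8 9 6 2 / 2 1 8 7 6 9 4 5 3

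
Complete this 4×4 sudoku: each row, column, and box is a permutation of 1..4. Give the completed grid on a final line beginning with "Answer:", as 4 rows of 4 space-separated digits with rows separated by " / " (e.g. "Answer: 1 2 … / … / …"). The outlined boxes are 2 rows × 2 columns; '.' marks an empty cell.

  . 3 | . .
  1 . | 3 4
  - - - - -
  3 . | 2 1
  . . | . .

Step 1. [r4c3∈{4}] r4c3 has the single candidate 4. So r4c3=4.
Step 2. [r2c2∈{2}] only 2 remains possible at r2c2 ⇒ r2c2=2.
Step 3. [r4c1∈{2}] r4c1 is down to just 2. So r4c1=2.
Step 4. [r1c4∈{2}] r1c4's peers cover all but 2. So r1c4=2.
Step 5. [r4c4∈{3}] nothing but 3 survives at r4c4. So r4c4=3.
Step 6. [r3c2∈{4}] r3c2 is down to just 4. So r3c2=4.
Step 7. [r1c1∈{4}] only 4 remains possible at r1c1 ⇒ r1c1=4.
Step 8. [r1c3∈{1}] only 1 remains possible at r1c3 ⇒ r1c3=1.
Step 9. [r4c2∈{1}] r4c2 is down to just 1 ⇒ r4c2=1.

Answer: 4 3 1 2 / 1 2 3 4 / 3 4 2 1 / 2 1 4 3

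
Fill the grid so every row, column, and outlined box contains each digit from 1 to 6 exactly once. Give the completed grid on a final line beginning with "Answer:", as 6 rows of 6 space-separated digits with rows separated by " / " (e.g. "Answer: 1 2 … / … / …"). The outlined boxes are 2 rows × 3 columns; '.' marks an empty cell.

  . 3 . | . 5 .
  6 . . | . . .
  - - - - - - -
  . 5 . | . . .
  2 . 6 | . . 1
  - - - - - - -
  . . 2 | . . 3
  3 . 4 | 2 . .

Step 1. [r1c6∈{2,4,6}] row 1 places 2 nowhere but r1c6, so r1c6=2.
Step 2. [r2c6∈{4}] only 4 remains possible at r2c6, so r2c6=4.
Step 3. [r1c3∈{1}] only 1 remains possible at r1c3, so r1c3=1.
Step 4. [r4c4∈{3,4,5}] 5 has one home in row 4: r4c4 ⇒ r4c4=5.
Step 5. [r4c5∈{3,4}] in row 4, 3 fits only at r4c5. So r4c5=3.
Step 6. [r3c6∈{6}] r3c6's peers cover all but 6, so r3c6=6.
Step 7. [r2c5∈{1}] only 1 remains possible at r2c5. So r2c5=1.
Step 8. [r5c4∈{1,4,6}] 1 has one home in col 4: r5c4 ⇒ r5c4=1.
Step 9. [r6c5∈{6}] r6c5 has the single candidate 6. So r6c5=6.
Step 10. [r3c4∈{4}] r3c4 has the single candidate 4. So r3c4=4.
Step 11. [r5c5∈{4}] r5c5 is down to just 4, so r5c5=4.
Step 12. [r3c3∈{3}] only 3 remains possible at r3c3 ⇒ r3c3=3.
Step 13. [r5c2∈{6}] only 6 remains possible at r5c2 ⇒ r5c2=6.
Step 14. [r2c2∈{2}] nothing but 2 survives at r2c2 ⇒ r2c2=2.
Step 15. [r3c5∈{2}] nothing but 2 survives at r3c5, so r3c5=2.
Step 16. [r4c2∈{4}] r4c2 has the single candidate 4, so r4c2=4.
Step 17. [r1c4∈{6}] r1c4's peers cover all but 6. So r1c4=6.
Step 18. [r5c1∈{5}] only 5 remains possible at r5c1 ⇒ r5c1=5.
Step 19. [r1c1∈{4}] only 4 remains possible at r1c1. So r1c1=4.
Step 20. [r6c2∈{1}] nothing but 1 survives at r6c2, so r6c2=1.
Step 21. [r2c3∈{5}] r2c3 is down to just 5 ⇒ r2c3=5.
Step 22. [r2c4∈{3}] r2c4's peers cover all but 3, so r2c4=3.
Step 23. [r3c1∈{1}] nothing but 1 survives at r3c1. So r3c1=1.
Step 24. [r6c6∈{5}] r6c6 has the single candidate 5 ⇒ r6c6=5.

Answer: 4 3 1 6 5 2 / 6 2 5 3 1 4 / 1 5 3 4 2 6 / 2 4 6 5 3 1 / 5 6 2 1 4 3 / 3 1 4 2 6 5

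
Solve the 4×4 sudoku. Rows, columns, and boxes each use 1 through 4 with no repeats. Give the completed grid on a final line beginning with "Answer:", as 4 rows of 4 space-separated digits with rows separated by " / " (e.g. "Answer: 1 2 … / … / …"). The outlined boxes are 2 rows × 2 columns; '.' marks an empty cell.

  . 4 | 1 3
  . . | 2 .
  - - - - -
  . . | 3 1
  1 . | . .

Step 1. [r3c2∈{2}] r3c2 is down to just 2. So r3c2=2.
Step 2. [r4c4∈{2,4}] r4c4 is the only open cell in row 4 admitting 2 ⇒ r4c4=2.
Step 3. [r2c2∈{1,3}] 1 has one home in row 2: r2c2. So r2c2=1.
Step 4. [r2c1∈{3}] only 3 remains possible at r2c1. So r2c1=3.
Step 5. [r4c3∈{4}] r4c3's peers cover all but 4. So r4c3=4.
Step 6. [r1c1∈{2}] only 2 remains possible at r1c1, so r1c1=2.
Step 7. [r2c4∈{4}] r2c4 has the single candidate 4. So r2c4=4.
Step 8. [r4c2∈{3}] r4c2 has the single candidate 3 ⇒ r4c2=3.
Step 9. [r3c1∈{4}] r3c1 is down to just 4 ⇒ r3c1=4.

Answer: 2 4 1 3 / 3 1 2 4 / 4 2 3 1 / 1 3 4 2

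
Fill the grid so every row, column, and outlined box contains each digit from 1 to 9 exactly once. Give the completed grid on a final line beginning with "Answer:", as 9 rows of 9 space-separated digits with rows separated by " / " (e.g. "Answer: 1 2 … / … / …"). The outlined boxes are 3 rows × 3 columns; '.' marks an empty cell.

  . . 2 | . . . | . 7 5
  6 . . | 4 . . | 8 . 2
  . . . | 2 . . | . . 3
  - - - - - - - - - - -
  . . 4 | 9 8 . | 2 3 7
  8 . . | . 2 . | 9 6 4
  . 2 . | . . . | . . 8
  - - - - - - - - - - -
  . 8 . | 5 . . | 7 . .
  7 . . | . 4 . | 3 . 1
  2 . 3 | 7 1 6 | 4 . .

Step 1. [r6c7∈{1,5}] in col 7, 5 fits only at r6c7, so r6c7=5.
Step 2. [r6c8∈{1}] r6c8's peers cover all but 1. So r6c8=1.
Step 3. [r2c8∈{9}] r2c8 has the single candidate 9, so r2c8=9.
Step 4. [r3c3∈{1,5,7,8,9}] across col 3, 8 lands solely at r3c3 ⇒ r3c3=8.
Step 5. [r4c2∈{1,5,6}] across row 4, 6 lands solely at r4c2, so r4c2=6.
Step 6. [r7c1∈{1,4,9}] r7c1 is the only open cell in row 7 admitting 4. So r7c1=4.
Step 7. [r7c3∈{1,6,9}] 1 has one home in row 7: r7c3 ⇒ r7c3=1.
Step 8. [r1c2∈{1,3,4,9}] r1c2 is the only open cell in row 1 admitting 4, so r1c2=4.
Step 9. [r8c4∈{8}] r8c4 is down to just 8 ⇒ r8c4=8.
Step 10. [r1c6∈{1,3,8,9}] across row 1, 8 lands solely at r1c6. So r1c6=8.
Step 11. [r6c6∈{3,4,7}] row 6 places 4 nowhere but r6c6. So r6c6=4.
Step 12. [r8c3∈{5,6,9}] in row 8, 6 fits only at r8c3 ⇒ r8c3=6.
Step 13. [r7c8∈{2}] only 2 remains possible at r7c8, so r7c8=2.
Step 14. [r9c9∈{9}] r9c9's peers cover all but 9 ⇒ r9c9=9.
Step 15. [r9c2∈{5}] r9c2 has the single candidate 5, so r9c2=5.
Step 16. [r6c3∈{7,9}] 9 has one home in col 3: r6c3, so r6c3=9.
Step 17. [r6c5∈{3,6,7}] row 6 places 7 nowhere but r6c5, so r6c5=7.
Step 18. [r6c1∈{3}] r6c1's peers cover all but 3 ⇒ r6c1=3.
Step 19. [r2c2∈{1,3,7}] across col 2, 3 lands solely at r2c2, so r2c2=3.
Step 20. [r2c6∈{1,5,7}] r2c6 is the only open cell in row 2 admitting 1. So r2c6=1.
Step 21. [r4c1∈{1,5}] r4c1 is the only open cell in row 4 admitting 1 ⇒ r4c1=1.
Step 22. [r3c1∈{5,9}] r3c1 is the only open cell in col 1 admitting 5 ⇒ r3c1=5.
Step 23. [r3c2∈{1,7,9}] in col 2, 1 fits only at r3c2 ⇒ r3c2=1.
Step 24. [r5c3∈{5,7}] 5 has one home in col 3: r5c3. So r5c3=5.
Step 25. [r3c7∈{6}] r3c7's peers cover all but 6 ⇒ r3c7=6.
Step 26. [r3c5∈{9}] only 9 remains possible at r3c5 ⇒ r3c5=9.
Step 27. [r7c5∈{3}] r7c5's peers cover all but 3 ⇒ r7c5=3.
Step 28. [r1c4∈{3,6}] 3 has one home in row 1: r1c4. So r1c4=3.
Step 29. [r7c6∈{9}] nothing but 9 survives at r7c6, so r7c6=9.
Step 30. [r9c8∈{8}] only 8 remains possible at r9c8. So r9c8=8.
Step 31. [r5c2∈{7}] r5c2 has the single candidate 7. So r5c2=7.
Step 32. [r2c5∈{5}] only 5 remains possible at r2c5, so r2c5=5.
Step 33. [r5c4∈{1}] r5c4 has the single candidate 1. So r5c4=1.
Step 34. [r3c6∈{7}] r3c6 has the single candidate 7. So r3c6=7.
Step 35. [r5c6∈{3}] r5c6's peers cover all but 3 ⇒ r5c6=3.
Step 36. [r8c8∈{5}] nothing but 5 survives at r8c8 ⇒ r8c8=5.
Step 37. [r8c2∈{9}] only 9 remains possible at r8c2 ⇒ r8c2=9.
Step 38. [r1c5∈{6}] only 6 remains possible at r1c5 ⇒ r1c5=6.
Step 39. [r1c7∈{1}] nothing but 1 survives at r1c7. So r1c7=1.
Step 40. [r2c3∈{7}] r2c3's peers cover all but 7. So r2c3=7.
Step 41. [r7c9∈{6}] r7c9 has the single candidate 6. So r7c9=6.
Step 42. [r3c8∈{4}] r3c8's peers cover all but 4 ⇒ r3c8=4.
Step 43. [r4c6∈{5}] nothing but 5 survives at r4c6. So r4c6=5.
Step 44. [r8c6∈{2}] r8c6's peers cover all but 2, so r8c6=2.
Step 45. [r1c1∈{9}] only 9 remains possible at r1c1 ⇒ r1c1=9.
Step 46. [r6c4∈{6}] r6c4 has the single candidate 6, so r6c4=6.

Answer: 9 4 2 3 6 8 1 7 5 / 6 3 7 4 5 1 8 9 2 / 5 1 8 2 9 7 6 4 3 / 1 6 4 9 8 5 2 3 7 / 8 7 5 1 2 3 9 6 4 / 3 2 9 6 7 4 5 1 8 / 4 8 1 5 3 9 7 2 6 / 7 9 6 8 4 2 3 5 1 / 2 5 3 7 1 6 4 8 9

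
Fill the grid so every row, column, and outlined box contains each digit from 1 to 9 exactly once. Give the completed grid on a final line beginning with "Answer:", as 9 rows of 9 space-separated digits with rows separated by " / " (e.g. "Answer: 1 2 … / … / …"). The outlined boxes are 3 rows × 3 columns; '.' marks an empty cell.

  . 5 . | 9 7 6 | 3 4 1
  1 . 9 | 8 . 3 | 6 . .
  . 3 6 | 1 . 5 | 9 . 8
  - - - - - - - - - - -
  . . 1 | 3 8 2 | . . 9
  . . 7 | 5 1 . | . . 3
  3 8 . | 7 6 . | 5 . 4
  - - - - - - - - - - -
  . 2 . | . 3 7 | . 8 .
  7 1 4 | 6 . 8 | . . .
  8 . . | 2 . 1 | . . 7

Step 1. [r7c1∈{5,6,9}] 9 has one home in row 7: r7c1, so r7c1=9.
Step 2. [r8c8∈{2,3,5,9}] row 8 places 3 nowhere but r8c8, so r8c8=3.
Step 3. [r9c8∈{5,6,9}] col 8 places 9 nowhere but r9c8 ⇒ r9c8=9.
Step 4. [r3c8∈{2,7}] 7 has one home in row 3: r3c8, so r3c8=7.
Step 5. [r6c3∈{2}] r6c3 is down to just 2. So r6c3=2.
Step 6. [r5c2∈{4,6,9}] 9 has one home in col 2: r5c2. So r5c2=9.
Step 7. [r4c8∈{6}] r4c8 is down to just 6, so r4c8=6.
Step 8. [r4c2∈{4}] only 4 remains possible at r4c2 ⇒ r4c2=4.
Step 9. [r2c5∈{2,4}] r2c5 is the only open cell in row 2 admitting 4, so r2c5=4.
Step 10. [r7c3∈{5}] only 5 remains possible at r7c3. So r7c3=5.
Step 11. [r8c9∈{2,5}] in box 9, 5 fits only at r8c9. So r8c9=5.
Step 12. [r5c8∈{2}] r5c8 has the single candidate 2. So r5c8=2.
Step 13. [r3c5∈{2}] nothing but 2 survives at r3c5 ⇒ r3c5=2.
Step 14. [r9c7∈{4}] r9c7 is down to just 4, so r9c7=4.
Step 15. [r2c8∈{5}] r2c8 has the single candidate 5. So r2c8=5.
Step 16. [r4c1∈{5}] r4c1 is down to just 5. So r4c1=5.
Step 17. [r5c7∈{8}] r5c7 has the single candidate 8, so r5c7=8.
Step 18. [r3c1∈{4}] nothing but 4 survives at r3c1. So r3c1=4.
Step 19. [r2c9∈{2}] r2c9's peers cover all but 2, so r2c9=2.
Step 20. [r7c4∈{4}] nothing but 4 survives at r7c4, so r7c4=4.
Step 21. [r9c5∈{5}] r9c5's peers cover all but 5, so r9c5=5.
Step 22. [r1c1∈{2}] r1c1's peers cover all but 2 ⇒ r1c1=2.
Step 23. [r9c3∈{3}] nothing but 3 survives at r9c3, so r9c3=3.
Step 24. [r4c7∈{7}] r4c7 is down to just 7. So r4c7=7.
Step 25. [r7c7∈{1}] r7c7's peers cover all but 1, so r7c7=1.
Step 26. [r8c7∈{2}] r8c7's peers cover all but 2. So r8c7=2.
Step 27. [r9c2∈{6}] nothing but 6 survives at r9c2. So r9c2=6.
Step 28. [r1c3∈{8}] nothing but 8 survives at r1c3, so r1c3=8.
Step 29. [r2c2∈{7}] r2c2's peers cover all but 7 ⇒ r2c2=7.
Step 30. [r8c5∈{9}] nothing but 9 survives at r8c5. So r8c5=9.
Step 31. [r5c1∈{6}] r5c1 has the single candidate 6. So r5c1=6.
Step 32. [r5c6∈{4}] r5c6 is down to just 4. So r5c6=4.
Step 33. [r6c8∈{1}] only 1 remains possible at r6c8 ⇒ r6c8=1.
Step 34. [r6c6∈{9}] r6c6 is down to just 9, so r6c6=9.
Step 35. [r7c9∈{6}] r7c9 is down to just 6. So r7c9=6.

Answer: 2 5 8 9 7 6 3 4 1 / 1 7 9 8 4 3 6 5 2 / 4 3 6 1 2 5 9 7 8 / 5 4 1 3 8 2 7 6 9 / 6 9 7 5 1 4 8 2 3 / 3 8 2 7 6 9 5 1 4 / 9 2 5 4 3 7 1 8 6 / 7 1 4 6 9 8 2 3 5 / 8 6 3 2 5 1 4 9 7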